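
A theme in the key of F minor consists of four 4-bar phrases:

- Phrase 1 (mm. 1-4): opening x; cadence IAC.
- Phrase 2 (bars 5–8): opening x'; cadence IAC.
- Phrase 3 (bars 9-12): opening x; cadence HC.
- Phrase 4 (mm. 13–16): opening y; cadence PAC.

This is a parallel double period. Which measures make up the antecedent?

measures 1–8

In a double period the first pair of phrases (ending imperfect authentic cadence) is the large antecedent and the second pair (ending perfect authentic cadence) is the large consequent; the antecedent is measures 1–8.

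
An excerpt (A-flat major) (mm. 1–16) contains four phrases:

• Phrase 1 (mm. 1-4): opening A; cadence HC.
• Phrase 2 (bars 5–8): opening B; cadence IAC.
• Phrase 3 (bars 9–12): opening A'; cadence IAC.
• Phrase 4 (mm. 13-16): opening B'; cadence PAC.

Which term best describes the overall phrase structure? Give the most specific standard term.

parallel double period

Four phrases in two halves: the first half (measures 1–8) ends with an imperfect authentic cadence, the second (mm. 9-16) with a perfect authentic cadence — a large antecedent–consequent pair, i.e. a double period.
Phrase 3 begins with the same material as phrase 1, making it parallel.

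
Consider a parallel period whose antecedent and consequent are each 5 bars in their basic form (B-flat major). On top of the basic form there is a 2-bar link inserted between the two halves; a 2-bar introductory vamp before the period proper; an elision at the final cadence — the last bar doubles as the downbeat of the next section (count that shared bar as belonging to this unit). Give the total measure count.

Basic parallel period: 5 + 5 = 10 bars.
10 (basic form) + 2 (link) + 2 (introduction) = 14.
The elision shares a bar with the next section but does not change this unit's count.

14 measures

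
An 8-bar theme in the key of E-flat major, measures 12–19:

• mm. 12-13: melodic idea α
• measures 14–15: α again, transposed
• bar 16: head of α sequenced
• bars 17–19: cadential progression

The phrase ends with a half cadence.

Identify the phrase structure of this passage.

Basic idea (mm. 12-13) + its repetition (bars 14–15) form the presentation; fragmentation and cadence (mm. 16–19) form the continuation — the 8-bar whole is a sentence.

sentence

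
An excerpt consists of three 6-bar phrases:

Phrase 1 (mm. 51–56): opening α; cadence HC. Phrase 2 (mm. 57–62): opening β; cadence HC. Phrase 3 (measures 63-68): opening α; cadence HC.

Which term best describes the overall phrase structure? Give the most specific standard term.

phrase group

The final phrase closes with a half cadence, which is not stronger than the preceding half cadence; the 3 phrases lack an overall antecedent–consequent design and so form a phrase group.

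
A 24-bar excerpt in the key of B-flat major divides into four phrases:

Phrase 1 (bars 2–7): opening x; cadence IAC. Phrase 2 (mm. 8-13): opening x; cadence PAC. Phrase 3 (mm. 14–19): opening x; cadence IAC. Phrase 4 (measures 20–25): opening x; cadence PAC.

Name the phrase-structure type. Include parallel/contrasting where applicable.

repeated period

The cadence pattern IAC–PAC–IAC–PAC is weak–strong twice, and phrases 3–4 restate phrases 1–2: a period heard twice, not a double period (which would end weakly at phrase 2).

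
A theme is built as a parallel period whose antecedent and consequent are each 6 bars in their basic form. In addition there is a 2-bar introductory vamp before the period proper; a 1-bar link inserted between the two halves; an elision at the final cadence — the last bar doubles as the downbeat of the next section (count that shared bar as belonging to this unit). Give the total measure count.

15 measures

Basic parallel period: 6 + 6 = 12 bars.
12 (basic form) + 2 (introduction) + 1 (link) = 15.
The elision shares a bar with the next section but does not change this unit's count.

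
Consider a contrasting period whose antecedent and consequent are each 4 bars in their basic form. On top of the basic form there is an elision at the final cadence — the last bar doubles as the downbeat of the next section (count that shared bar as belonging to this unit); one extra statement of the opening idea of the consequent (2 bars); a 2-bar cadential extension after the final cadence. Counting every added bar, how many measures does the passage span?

12 measures

Basic contrasting period: 4 + 4 = 8 bars.
8 (basic form) + 2 (extra statement) + 2 (cadential extension) = 12.
The elision shares a bar with the next section but does not change this unit's count.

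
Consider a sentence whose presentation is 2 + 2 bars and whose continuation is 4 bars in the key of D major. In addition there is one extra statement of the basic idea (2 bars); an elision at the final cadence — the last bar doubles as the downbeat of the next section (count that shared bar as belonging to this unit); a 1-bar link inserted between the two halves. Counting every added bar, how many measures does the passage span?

11 measures

Basic sentence: 2 + 2 + 4 = 8 bars.
8 (basic form) + 2 (extra statement) + 1 (link) = 11.
The elision shares a bar with the next section but does not change this unit's count.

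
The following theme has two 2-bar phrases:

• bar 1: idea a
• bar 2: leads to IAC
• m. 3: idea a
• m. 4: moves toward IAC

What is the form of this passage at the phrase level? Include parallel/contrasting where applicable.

repeated phrase

Both phrases have the same opening (a) and the same cadence (imperfect authentic cadence): the second is a restatement, not a consequent, so this is a repeated phrase rather than a period.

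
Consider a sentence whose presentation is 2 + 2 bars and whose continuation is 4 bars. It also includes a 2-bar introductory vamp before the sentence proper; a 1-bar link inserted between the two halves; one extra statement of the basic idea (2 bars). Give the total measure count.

Basic sentence: 2 + 2 + 4 = 8 bars.
8 (basic form) + 2 (introduction) + 1 (link) + 2 (extra statement) = 13.

13 measures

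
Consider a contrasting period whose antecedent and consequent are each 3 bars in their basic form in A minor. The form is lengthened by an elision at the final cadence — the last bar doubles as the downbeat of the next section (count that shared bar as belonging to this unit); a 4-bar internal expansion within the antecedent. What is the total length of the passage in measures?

Basic contrasting period: 3 + 3 = 6 bars.
6 (basic form) + 4 (internal expansion) = 10.
The elision shares a bar with the next section but does not change this unit's count.

10 measures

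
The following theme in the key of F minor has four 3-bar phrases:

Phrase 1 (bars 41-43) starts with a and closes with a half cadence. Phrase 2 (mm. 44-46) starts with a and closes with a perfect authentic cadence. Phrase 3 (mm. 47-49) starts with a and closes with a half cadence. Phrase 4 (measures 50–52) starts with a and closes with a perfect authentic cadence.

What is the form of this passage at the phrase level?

The cadence pattern HC–PAC–HC–PAC is weak–strong twice, and phrases 3–4 restate phrases 1–2: a period heard twice, not a double period (which would end weakly at phrase 2).

repeated period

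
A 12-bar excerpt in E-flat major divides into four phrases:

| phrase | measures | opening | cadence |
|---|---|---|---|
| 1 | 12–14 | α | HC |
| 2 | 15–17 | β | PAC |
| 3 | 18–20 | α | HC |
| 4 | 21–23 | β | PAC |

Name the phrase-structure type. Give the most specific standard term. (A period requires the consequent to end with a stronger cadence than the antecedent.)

repeated period

The cadence pattern HC–PAC–HC–PAC is weak–strong twice, and phrases 3–4 restate phrases 1–2: a period heard twice, not a double period (which would end weakly at phrase 2).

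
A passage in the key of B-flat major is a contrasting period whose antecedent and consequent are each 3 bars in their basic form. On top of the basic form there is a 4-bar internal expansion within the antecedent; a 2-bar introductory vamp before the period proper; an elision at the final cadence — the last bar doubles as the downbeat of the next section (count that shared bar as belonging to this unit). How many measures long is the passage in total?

12 measures

Basic contrasting period: 3 + 3 = 6 bars.
6 (basic form) + 4 (internal expansion) + 2 (introduction) = 12.
The elision shares a bar with the next section but does not change this unit's count.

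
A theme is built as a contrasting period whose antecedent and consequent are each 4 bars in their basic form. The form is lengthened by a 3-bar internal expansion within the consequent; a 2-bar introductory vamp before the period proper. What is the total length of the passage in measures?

Basic contrasting period: 4 + 4 = 8 bars.
8 (basic form) + 3 (internal expansion) + 2 (introduction) = 13.

13 measures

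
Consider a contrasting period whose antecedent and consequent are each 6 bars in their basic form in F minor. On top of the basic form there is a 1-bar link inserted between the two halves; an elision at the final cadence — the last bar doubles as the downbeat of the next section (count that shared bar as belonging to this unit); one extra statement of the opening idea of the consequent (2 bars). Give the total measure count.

Basic contrasting period: 6 + 6 = 12 bars.
12 (basic form) + 1 (link) + 2 (extra statement) = 15.
The elision shares a bar with the next section but does not change this unit's count.

15 measures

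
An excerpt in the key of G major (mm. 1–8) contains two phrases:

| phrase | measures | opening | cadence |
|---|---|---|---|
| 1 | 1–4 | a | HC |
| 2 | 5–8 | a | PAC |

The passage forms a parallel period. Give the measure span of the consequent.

The phrase ending with the weaker cadence (half cadence) is the antecedent; the one ending more conclusively (perfect authentic cadence) is the consequent. The consequent is measures 5–8.

measures 5–8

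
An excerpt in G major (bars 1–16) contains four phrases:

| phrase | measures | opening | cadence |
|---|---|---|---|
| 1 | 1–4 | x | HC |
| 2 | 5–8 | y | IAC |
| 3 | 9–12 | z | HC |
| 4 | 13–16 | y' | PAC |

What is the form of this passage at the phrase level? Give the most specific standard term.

Four phrases in two halves: the first half (mm. 1–8) ends with an imperfect authentic cadence, the second (mm. 9–16) with a perfect authentic cadence — a large antecedent–consequent pair, i.e. a double period.
Phrase 3 begins with different material from phrase 1, making it contrasting.

contrasting double period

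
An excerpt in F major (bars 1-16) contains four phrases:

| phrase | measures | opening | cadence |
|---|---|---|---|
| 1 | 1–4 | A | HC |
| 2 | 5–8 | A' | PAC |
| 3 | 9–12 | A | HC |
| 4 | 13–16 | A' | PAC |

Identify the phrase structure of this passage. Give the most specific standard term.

The cadence pattern HC–PAC–HC–PAC is weak–strong twice, and phrases 3–4 restate phrases 1–2: a period heard twice, not a double period (which would end weakly at phrase 2).

repeated period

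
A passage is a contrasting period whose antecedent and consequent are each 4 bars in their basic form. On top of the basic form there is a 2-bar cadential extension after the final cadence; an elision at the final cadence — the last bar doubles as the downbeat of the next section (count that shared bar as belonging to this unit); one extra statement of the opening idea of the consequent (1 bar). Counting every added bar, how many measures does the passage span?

Basic contrasting period: 4 + 4 = 8 bars.
8 (basic form) + 2 (cadential extension) + 1 (extra statement) = 11.
The elision shares a bar with the next section but does not change this unit's count.

11 measures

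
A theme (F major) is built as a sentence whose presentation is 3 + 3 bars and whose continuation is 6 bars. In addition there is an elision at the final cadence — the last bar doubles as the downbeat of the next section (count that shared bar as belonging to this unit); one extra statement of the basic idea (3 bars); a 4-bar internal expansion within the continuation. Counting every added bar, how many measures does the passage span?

19 measures

Basic sentence: 3 + 3 + 6 = 12 bars.
12 (basic form) + 3 (extra statement) + 4 (internal expansion) = 19.
The elision shares a bar with the next section but does not change this unit's count.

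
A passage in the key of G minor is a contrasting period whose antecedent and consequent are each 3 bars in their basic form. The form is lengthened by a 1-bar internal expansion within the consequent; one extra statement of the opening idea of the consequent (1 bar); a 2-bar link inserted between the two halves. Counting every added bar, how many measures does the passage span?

10 measures

Basic contrasting period: 3 + 3 = 6 bars.
6 (basic form) + 1 (internal expansion) + 1 (extra statement) + 2 (link) = 10.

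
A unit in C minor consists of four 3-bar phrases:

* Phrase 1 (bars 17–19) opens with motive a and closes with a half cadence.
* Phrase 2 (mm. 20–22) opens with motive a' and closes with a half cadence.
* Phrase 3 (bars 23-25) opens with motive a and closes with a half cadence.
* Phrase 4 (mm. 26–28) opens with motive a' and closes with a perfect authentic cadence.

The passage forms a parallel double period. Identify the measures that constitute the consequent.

In a double period the four phrases pair into a large antecedent (phrases 1–2, ending half cadence) and a large consequent (phrases 3–4, ending perfect authentic cadence). The consequent spans measures 23-28.

measures 23–28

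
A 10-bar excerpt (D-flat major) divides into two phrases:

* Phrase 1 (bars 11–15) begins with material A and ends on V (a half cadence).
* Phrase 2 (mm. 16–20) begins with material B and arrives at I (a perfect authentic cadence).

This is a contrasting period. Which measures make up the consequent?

measures 16–20

The phrase ending with the weaker cadence (half cadence) is the antecedent; the one ending more conclusively (perfect authentic cadence) is the consequent. The consequent is measures 16–20.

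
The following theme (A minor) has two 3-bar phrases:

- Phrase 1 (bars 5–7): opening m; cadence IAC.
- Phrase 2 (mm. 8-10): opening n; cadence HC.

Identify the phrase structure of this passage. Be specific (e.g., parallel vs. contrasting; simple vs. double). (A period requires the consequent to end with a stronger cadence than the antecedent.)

The second phrase closes with a half cadence, which is not stronger than the first phrase's imperfect authentic cadence; without a weak→strong cadential pair there is no antecedent–consequent relationship, so this is a phrase group rather than a period.

phrase group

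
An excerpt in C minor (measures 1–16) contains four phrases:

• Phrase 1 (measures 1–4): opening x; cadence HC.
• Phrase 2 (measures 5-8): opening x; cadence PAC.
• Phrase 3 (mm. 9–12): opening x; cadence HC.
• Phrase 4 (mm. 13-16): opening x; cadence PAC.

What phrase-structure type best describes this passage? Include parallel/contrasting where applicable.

The cadence pattern HC–PAC–HC–PAC is weak–strong twice, and phrases 3–4 restate phrases 1–2: a period heard twice, not a double period (which would end weakly at phrase 2).

repeated period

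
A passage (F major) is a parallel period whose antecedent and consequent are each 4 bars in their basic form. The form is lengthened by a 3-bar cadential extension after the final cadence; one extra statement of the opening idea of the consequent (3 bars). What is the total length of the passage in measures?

Basic parallel period: 4 + 4 = 8 bars.
8 (basic form) + 3 (cadential extension) + 3 (extra statement) = 14.

14 measures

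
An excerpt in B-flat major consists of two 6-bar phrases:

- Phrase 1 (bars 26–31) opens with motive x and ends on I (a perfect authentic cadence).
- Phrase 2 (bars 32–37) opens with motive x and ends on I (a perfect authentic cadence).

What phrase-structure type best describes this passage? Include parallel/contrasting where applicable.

Both phrases have the same opening (x) and the same cadence (perfect authentic cadence): the second is a restatement, not a consequent, so this is a repeated phrase rather than a period.

repeated phrase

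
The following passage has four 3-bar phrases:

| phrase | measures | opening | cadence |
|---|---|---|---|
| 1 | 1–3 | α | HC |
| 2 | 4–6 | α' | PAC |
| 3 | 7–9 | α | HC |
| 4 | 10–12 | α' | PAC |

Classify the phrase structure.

The cadence pattern HC–PAC–HC–PAC is weak–strong twice, and phrases 3–4 restate phrases 1–2: a period heard twice, not a double period (which would end weakly at phrase 2).

repeated period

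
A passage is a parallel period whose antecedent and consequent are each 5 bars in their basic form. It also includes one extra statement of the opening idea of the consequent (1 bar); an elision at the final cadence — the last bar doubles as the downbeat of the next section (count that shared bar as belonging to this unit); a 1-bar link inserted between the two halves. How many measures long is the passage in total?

Basic parallel period: 5 + 5 = 10 bars.
10 (basic form) + 1 (extra statement) + 1 (link) = 12.
The elision shares a bar with the next section but does not change this unit's count.

12 measures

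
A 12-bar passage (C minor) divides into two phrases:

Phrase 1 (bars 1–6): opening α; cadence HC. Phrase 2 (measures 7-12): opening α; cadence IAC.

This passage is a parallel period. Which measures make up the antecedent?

measures 1–6

The antecedent is the phrase ending with the weaker cadence (half cadence, phrase 1) and the consequent the one ending more conclusively (imperfect authentic cadence, phrase 2); the antecedent is measures 1-6.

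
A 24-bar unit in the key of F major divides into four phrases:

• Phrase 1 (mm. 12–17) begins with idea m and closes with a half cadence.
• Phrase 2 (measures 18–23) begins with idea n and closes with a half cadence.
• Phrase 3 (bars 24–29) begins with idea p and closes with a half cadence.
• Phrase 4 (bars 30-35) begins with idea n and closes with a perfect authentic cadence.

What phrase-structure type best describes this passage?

Four phrases in two halves: the first half (mm. 12-23) ends with a half cadence, the second (bars 24–35) with a perfect authentic cadence — a large antecedent–consequent pair, i.e. a double period.
Phrase 3 begins with different material from phrase 1, making it contrasting.

contrasting double period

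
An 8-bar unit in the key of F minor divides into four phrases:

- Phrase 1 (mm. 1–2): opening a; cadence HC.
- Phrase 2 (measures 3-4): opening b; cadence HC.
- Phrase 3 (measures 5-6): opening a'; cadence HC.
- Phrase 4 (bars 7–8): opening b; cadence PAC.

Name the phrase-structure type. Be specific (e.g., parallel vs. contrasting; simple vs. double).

parallel double period

Four phrases in two halves: the first half (measures 1–4) ends with a half cadence, the second (mm. 5–8) with a perfect authentic cadence — a large antecedent–consequent pair, i.e. a double period.
Phrase 3 begins with the same material as phrase 1, making it parallel.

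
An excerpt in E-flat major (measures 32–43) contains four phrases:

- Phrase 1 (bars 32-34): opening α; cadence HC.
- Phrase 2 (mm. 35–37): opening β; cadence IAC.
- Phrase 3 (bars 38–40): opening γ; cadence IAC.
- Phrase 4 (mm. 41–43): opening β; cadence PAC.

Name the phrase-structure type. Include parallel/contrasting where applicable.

contrasting double period

Four phrases in two halves: the first half (mm. 32–37) ends with an imperfect authentic cadence, the second (measures 38–43) with a perfect authentic cadence — a large antecedent–consequent pair, i.e. a double period.
Phrase 3 begins with different material from phrase 1, making it contrasting.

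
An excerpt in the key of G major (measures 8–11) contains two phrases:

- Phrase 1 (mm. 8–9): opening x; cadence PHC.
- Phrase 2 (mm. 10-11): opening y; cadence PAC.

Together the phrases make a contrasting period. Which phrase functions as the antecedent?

phrase 1

The phrase ending with the weaker cadence (Phrygian half cadence) is the antecedent; the one ending more conclusively (perfect authentic cadence) is the consequent. The antecedent is phrase 1.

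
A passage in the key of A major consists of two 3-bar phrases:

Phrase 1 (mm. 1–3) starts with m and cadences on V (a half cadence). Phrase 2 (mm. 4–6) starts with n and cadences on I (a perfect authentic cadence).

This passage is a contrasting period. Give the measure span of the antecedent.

The antecedent is the phrase ending with the weaker cadence (half cadence, phrase 1) and the consequent the one ending more conclusively (perfect authentic cadence, phrase 2); the antecedent is mm. 1-3.

measures 1–3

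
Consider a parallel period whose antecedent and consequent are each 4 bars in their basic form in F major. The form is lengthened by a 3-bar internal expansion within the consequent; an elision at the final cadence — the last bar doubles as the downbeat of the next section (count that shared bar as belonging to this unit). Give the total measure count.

11 measures

Basic parallel period: 4 + 4 = 8 bars.
8 (basic form) + 3 (internal expansion) = 11.
The elision shares a bar with the next section but does not change this unit's count.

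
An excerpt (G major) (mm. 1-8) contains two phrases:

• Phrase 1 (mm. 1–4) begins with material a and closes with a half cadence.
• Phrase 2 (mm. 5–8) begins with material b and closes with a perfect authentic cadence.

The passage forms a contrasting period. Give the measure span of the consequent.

measures 5–8

The phrase ending with the weaker cadence (half cadence) is the antecedent; the one ending more conclusively (perfect authentic cadence) is the consequent. The consequent is measures 5–8.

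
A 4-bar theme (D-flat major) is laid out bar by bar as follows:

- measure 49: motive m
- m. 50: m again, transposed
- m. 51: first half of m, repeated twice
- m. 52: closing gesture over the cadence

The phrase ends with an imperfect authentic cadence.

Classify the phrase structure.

Basic idea (m. 49) + its repetition (m. 50) form the presentation; fragmentation and cadence (mm. 51-52) form the continuation — the 4-bar whole is a sentence.

sentence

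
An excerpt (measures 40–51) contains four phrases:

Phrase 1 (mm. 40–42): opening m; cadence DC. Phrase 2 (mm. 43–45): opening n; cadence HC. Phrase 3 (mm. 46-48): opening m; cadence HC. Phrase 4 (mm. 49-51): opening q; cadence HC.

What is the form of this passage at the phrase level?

Phrase 4 ends with a half cadence, no stronger than phrase 2's half cadence, so the four phrases do not form a double period; nor do phrases 3–4 duplicate 1–2, so it is not a repeated period. With no phrase reaching a conclusive cadence, the passage is a phrase group.

phrase group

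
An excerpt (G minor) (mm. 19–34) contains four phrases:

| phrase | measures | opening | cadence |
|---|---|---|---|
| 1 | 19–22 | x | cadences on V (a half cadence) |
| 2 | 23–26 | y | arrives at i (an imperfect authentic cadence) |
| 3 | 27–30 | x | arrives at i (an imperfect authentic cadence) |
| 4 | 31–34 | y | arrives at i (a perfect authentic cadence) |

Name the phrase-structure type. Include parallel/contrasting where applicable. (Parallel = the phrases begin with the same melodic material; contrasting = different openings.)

parallel double period

Four phrases in two halves: the first half (mm. 19-26) ends with an imperfect authentic cadence, the second (bars 27-34) with a perfect authentic cadence — a large antecedent–consequent pair, i.e. a double period.
Phrase 3 begins with the same material as phrase 1, making it parallel.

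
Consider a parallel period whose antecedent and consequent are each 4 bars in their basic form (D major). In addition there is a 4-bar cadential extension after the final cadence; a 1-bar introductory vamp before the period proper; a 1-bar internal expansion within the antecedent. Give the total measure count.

14 measures

Basic parallel period: 4 + 4 = 8 bars.
8 (basic form) + 4 (cadential extension) + 1 (introduction) + 1 (internal expansion) = 14.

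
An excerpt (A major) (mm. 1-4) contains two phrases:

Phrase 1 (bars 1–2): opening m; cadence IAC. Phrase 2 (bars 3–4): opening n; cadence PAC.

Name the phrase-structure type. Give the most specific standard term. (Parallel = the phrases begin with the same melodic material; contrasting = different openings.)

Phrase 1 ends with an imperfect authentic cadence (weaker) and phrase 2 with a perfect authentic cadence (stronger): antecedent + consequent = a period.
The two phrases open with different material (m / n), so the period is contrasting.

contrasting period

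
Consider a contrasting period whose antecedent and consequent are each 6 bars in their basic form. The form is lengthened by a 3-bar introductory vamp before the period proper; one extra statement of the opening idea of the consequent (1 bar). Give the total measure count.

16 measures

Basic contrasting period: 6 + 6 = 12 bars.
12 (basic form) + 3 (introduction) + 1 (extra statement) = 16.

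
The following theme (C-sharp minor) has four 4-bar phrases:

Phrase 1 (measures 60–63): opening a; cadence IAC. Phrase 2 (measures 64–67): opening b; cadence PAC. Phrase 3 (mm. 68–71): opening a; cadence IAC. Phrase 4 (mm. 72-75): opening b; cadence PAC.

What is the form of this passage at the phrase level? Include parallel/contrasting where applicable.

repeated period

The cadence pattern IAC–PAC–IAC–PAC is weak–strong twice, and phrases 3–4 restate phrases 1–2: a period heard twice, not a double period (which would end weakly at phrase 2).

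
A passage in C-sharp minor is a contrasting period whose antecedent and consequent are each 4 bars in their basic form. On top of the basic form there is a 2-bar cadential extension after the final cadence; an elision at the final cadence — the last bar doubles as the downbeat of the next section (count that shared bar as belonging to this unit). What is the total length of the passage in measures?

Basic contrasting period: 4 + 4 = 8 bars.
8 (basic form) + 2 (cadential extension) = 10.
The elision shares a bar with the next section but does not change this unit's count.

10 measures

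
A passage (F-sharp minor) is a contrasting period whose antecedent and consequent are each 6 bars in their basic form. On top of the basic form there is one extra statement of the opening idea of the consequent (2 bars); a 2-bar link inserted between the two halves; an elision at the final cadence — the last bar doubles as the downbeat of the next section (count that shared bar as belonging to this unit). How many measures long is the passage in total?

16 measures

Basic contrasting period: 6 + 6 = 12 bars.
12 (basic form) + 2 (extra statement) + 2 (link) = 16.
The elision shares a bar with the next section but does not change this unit's count.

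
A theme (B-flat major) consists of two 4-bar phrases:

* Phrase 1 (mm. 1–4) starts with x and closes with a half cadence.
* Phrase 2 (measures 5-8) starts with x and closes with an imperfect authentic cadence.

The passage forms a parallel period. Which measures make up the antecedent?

The antecedent is the phrase ending with the weaker cadence (half cadence, phrase 1) and the consequent the one ending more conclusively (imperfect authentic cadence, phrase 2); the antecedent is measures 1-4.

measures 1–4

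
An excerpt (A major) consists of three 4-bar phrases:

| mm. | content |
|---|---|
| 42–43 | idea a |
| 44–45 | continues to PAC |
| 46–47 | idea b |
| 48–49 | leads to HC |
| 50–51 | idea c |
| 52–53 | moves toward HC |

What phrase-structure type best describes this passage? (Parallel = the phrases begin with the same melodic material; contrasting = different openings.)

The final phrase closes with a half cadence, which is not stronger than the preceding half cadence; the 3 phrases lack an overall antecedent–consequent design and so form a phrase group.

phrase group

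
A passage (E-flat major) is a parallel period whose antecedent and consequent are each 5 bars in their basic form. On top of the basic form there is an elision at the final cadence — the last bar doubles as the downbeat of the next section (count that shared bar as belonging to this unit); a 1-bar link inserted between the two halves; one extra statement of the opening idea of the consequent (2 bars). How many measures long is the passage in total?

13 measures

Basic parallel period: 5 + 5 = 10 bars.
10 (basic form) + 1 (link) + 2 (extra statement) = 13.
The elision shares a bar with the next section but does not change this unit's count.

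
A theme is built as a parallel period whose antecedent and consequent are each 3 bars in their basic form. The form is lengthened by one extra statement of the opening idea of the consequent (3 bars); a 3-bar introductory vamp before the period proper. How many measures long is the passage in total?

12 measures

Basic parallel period: 3 + 3 = 6 bars.
6 (basic form) + 3 (extra statement) + 3 (introduction) = 12.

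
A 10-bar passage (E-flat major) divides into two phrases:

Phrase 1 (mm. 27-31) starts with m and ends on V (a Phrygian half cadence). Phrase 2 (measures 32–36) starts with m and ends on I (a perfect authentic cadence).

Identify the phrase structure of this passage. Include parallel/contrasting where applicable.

parallel period

Phrase 1 ends with a Phrygian half cadence (weaker) and phrase 2 with a perfect authentic cadence (stronger): antecedent + consequent = a period.
The two phrases open with the same material (m / m), so the period is parallel.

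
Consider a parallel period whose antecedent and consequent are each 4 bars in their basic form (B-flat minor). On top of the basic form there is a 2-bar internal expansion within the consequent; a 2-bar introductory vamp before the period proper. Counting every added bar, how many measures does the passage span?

Basic parallel period: 4 + 4 = 8 bars.
8 (basic form) + 2 (internal expansion) + 2 (introduction) = 12.

12 measures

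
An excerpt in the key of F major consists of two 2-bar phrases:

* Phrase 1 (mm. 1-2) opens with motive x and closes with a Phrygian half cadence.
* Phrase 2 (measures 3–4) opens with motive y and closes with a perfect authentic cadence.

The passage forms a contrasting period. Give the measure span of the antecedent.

The antecedent is the phrase ending with the weaker cadence (Phrygian half cadence, phrase 1) and the consequent the one ending more conclusively (perfect authentic cadence, phrase 2); the antecedent is mm. 1–2.

measures 1–2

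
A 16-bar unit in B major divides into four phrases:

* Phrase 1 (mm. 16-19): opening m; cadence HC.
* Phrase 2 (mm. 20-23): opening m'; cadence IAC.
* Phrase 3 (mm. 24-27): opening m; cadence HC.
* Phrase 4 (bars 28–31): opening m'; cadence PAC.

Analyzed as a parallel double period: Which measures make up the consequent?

measures 24–31

In a double period the four phrases pair into a large antecedent (phrases 1–2, ending imperfect authentic cadence) and a large consequent (phrases 3–4, ending perfect authentic cadence). The consequent spans measures 24–31.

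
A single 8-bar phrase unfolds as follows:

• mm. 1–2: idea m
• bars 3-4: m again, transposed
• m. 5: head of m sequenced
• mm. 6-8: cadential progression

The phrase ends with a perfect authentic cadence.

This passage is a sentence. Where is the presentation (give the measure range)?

measures 1–4

The presentation of a sentence is the basic idea (mm. 1–2) plus its repetition (mm. 3-4); the presentation is therefore measures 1–4.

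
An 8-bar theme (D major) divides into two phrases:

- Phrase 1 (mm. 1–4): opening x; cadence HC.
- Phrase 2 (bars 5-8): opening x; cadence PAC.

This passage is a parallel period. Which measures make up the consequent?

The antecedent is the phrase ending with the weaker cadence (half cadence, phrase 1) and the consequent the one ending more conclusively (perfect authentic cadence, phrase 2); the consequent is mm. 5–8.

measures 5–8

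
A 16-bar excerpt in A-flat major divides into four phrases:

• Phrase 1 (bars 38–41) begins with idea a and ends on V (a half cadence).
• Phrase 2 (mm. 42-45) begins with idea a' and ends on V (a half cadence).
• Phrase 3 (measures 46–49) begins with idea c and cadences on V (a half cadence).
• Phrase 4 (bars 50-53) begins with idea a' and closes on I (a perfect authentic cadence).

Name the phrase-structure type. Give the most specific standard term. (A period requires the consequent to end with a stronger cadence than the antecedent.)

Four phrases in two halves: the first half (measures 38-45) ends with a half cadence, the second (mm. 46–53) with a perfect authentic cadence — a large antecedent–consequent pair, i.e. a double period.
Phrase 3 begins with different material from phrase 1, making it contrasting.

contrasting double period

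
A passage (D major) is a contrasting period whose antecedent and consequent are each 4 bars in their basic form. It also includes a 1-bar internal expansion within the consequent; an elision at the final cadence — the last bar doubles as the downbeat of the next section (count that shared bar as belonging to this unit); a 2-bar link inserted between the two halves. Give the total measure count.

Basic contrasting period: 4 + 4 = 8 bars.
8 (basic form) + 1 (internal expansion) + 2 (link) = 11.
The elision shares a bar with the next section but does not change this unit's count.

11 measures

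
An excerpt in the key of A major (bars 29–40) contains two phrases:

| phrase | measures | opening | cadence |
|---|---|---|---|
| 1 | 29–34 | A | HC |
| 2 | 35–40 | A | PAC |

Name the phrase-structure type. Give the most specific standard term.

parallel period

Phrase 1 ends with a half cadence (weaker) and phrase 2 with a perfect authentic cadence (stronger): antecedent + consequent = a period.
The two phrases open with the same material (A / A), so the period is parallel.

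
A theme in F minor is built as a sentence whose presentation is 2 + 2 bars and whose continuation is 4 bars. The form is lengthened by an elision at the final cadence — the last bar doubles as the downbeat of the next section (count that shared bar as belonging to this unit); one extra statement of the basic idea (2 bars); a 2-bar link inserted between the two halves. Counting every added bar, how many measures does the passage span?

12 measures

Basic sentence: 2 + 2 + 4 = 8 bars.
8 (basic form) + 2 (extra statement) + 2 (link) = 12.
The elision shares a bar with the next section but does not change this unit's count.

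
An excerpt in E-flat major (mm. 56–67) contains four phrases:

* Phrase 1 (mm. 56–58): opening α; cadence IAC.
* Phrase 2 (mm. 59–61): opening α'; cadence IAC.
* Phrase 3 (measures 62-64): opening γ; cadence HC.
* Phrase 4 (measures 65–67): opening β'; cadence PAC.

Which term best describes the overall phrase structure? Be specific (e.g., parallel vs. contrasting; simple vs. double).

contrasting double period

Four phrases in two halves: the first half (measures 56–61) ends with an imperfect authentic cadence, the second (measures 62–67) with a perfect authentic cadence — a large antecedent–consequent pair, i.e. a double period.
Phrase 3 begins with different material from phrase 1, making it contrasting.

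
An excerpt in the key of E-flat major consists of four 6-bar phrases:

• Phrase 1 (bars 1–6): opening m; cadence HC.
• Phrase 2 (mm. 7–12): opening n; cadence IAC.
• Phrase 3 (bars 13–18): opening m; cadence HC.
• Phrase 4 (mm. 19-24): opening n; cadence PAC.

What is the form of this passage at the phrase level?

parallel double period

Four phrases in two halves: the first half (bars 1–12) ends with an imperfect authentic cadence, the second (mm. 13-24) with a perfect authentic cadence — a large antecedent–consequent pair, i.e. a double period.
Phrase 3 begins with the same material as phrase 1, making it parallel.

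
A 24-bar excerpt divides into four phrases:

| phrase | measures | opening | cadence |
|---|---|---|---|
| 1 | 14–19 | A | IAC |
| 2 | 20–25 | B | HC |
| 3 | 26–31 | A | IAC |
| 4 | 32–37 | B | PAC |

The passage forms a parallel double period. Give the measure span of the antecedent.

measures 14–25

In a double period the first pair of phrases (ending half cadence) is the large antecedent and the second pair (ending perfect authentic cadence) is the large consequent; the antecedent is measures 14–25.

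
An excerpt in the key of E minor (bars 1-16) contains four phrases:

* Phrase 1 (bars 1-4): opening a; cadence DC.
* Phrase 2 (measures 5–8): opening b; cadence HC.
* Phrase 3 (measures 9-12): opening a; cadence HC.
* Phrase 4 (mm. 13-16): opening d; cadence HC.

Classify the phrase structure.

phrase group

Phrase 4 ends with a half cadence, no stronger than phrase 2's half cadence, so the four phrases do not form a double period; nor do phrases 3–4 duplicate 1–2, so it is not a repeated period. With no phrase reaching a conclusive cadence, the passage is a phrase group.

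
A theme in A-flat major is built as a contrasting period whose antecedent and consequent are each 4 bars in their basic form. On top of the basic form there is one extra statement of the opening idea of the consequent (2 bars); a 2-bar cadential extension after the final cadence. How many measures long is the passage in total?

Basic contrasting period: 4 + 4 = 8 bars.
8 (basic form) + 2 (extra statement) + 2 (cadential extension) = 12.

12 measures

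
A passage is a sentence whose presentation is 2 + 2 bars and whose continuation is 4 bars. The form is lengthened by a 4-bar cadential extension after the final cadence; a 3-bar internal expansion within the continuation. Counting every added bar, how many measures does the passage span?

Basic sentence: 2 + 2 + 4 = 8 bars.
8 (basic form) + 4 (cadential extension) + 3 (internal expansion) = 15.

15 measures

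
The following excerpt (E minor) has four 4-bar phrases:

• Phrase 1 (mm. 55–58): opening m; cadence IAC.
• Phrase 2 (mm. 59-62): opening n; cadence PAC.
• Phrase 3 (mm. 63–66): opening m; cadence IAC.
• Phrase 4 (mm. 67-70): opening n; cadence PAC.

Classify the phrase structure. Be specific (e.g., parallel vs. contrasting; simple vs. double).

The cadence pattern IAC–PAC–IAC–PAC is weak–strong twice, and phrases 3–4 restate phrases 1–2: a period heard twice, not a double period (which would end weakly at phrase 2).

repeated period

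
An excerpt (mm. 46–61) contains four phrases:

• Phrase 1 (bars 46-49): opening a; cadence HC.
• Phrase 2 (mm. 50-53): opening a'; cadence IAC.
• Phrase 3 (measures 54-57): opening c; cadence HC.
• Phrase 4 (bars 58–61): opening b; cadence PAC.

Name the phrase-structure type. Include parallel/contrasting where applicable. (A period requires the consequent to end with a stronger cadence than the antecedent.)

contrasting double period

Four phrases in two halves: the first half (bars 46-53) ends with an imperfect authentic cadence, the second (mm. 54–61) with a perfect authentic cadence — a large antecedent–consequent pair, i.e. a double period.
Phrase 3 begins with different material from phrase 1, making it contrasting.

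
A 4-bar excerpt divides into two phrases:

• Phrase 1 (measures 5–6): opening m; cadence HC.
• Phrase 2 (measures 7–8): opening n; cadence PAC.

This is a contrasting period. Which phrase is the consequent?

The phrase ending with the weaker cadence (half cadence) is the antecedent; the one ending more conclusively (perfect authentic cadence) is the consequent. The consequent is phrase 2.

phrase 2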